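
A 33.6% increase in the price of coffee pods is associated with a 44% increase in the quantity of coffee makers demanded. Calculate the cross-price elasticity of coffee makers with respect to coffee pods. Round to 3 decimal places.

ε = (%ΔQ of coffee makers) / (%ΔP of coffee pods) = (44%) / (33.6%) ≈ 1.310.
Positive cross-price elasticity: substitutes.

1.310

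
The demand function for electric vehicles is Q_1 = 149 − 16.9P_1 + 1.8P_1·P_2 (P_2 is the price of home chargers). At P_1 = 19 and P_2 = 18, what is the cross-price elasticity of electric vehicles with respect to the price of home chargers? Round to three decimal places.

1.388

At P_1 = 19 and P_2 = 18: Q_1 = 443.5.
∂Q_1/∂P_2 = 1.8P_1 = 1.8(19) = 34.2000.
ε = (∂Q_1/∂P_2)(P_2/Q_1) = 34.2000 × (18/443.5) ≈ 1.388.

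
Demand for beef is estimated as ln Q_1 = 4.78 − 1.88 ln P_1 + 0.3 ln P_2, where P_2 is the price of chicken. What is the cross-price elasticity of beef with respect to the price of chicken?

0.30

In a log-linear (constant-elasticity) demand function, the coefficient on ln P_2 is the cross-price elasticity.
ε = 0.30. Positive, so beef and chicken are substitutes.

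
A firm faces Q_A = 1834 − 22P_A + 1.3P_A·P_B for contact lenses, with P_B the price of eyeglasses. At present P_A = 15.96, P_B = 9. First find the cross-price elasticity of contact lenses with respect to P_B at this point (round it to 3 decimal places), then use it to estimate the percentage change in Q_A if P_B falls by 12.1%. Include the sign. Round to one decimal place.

At P_A = 15.96, P_B = 9: Q_A = 1669.612.
∂Q_A/∂P_B = 1.3P_A = 20.7480.
ε = (∂Q_A/∂P_B)(P_B/Q_A) = 20.7480 × 9/1669.612 ≈ 0.112.
%ΔQ_A ≈ ε × %ΔP_B = 0.112 × (-12.1%) = -1.4%.

-1.4%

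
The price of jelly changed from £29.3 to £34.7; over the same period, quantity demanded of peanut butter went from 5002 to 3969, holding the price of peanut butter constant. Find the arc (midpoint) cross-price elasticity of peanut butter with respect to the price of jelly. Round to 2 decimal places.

-1.36

ΔQ_A = 3969 − 5002 = -1033; ΔP_B = 34.7 − 29.3 = 5.4.
Midpoints: Q̄_A = 4485.5, P̄_B = 32.00.
ε = (ΔQ_A/Q̄_A)/(ΔP_B/P̄_B) = (-1033/4485.5)/(5.4/32.00) ≈ -1.36.
ε < 0: peanut butter and jelly are complements.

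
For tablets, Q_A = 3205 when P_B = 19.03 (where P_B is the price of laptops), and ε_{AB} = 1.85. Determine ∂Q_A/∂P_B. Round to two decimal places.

311.57

ε = (∂Q_A/∂P_B)·(P_B/Q_A) ⇒ ∂Q_A/∂P_B = ε·Q_A/P_B = 1.85 × 3205/19.03 ≈ 311.57.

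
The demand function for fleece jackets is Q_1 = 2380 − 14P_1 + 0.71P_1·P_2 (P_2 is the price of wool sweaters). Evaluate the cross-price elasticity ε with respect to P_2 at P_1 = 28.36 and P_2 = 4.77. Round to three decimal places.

0.046

At P_1 = 28.36 and P_2 = 4.77: Q_1 = 2079.007.
∂Q_1/∂P_2 = 0.71P_1 = 0.71(28.36) = 20.1356.
ε = (∂Q_1/∂P_2)(P_2/Q_1) = 20.1356 × (4.77/2079.007) ≈ 0.046.
ε > 0: substitutes.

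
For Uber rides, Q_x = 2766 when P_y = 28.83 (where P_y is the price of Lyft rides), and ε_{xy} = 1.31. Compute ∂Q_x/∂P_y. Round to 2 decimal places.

125.68

ε = (∂Q_x/∂P_y)·(P_y/Q_x) ⇒ ∂Q_x/∂P_y = ε·Q_x/P_y = 1.31 × 2766/28.83 ≈ 125.68.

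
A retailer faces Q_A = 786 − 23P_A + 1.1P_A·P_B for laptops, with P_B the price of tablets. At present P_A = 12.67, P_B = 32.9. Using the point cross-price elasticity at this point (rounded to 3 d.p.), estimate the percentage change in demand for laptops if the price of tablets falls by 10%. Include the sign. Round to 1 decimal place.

At P_A = 12.67, P_B = 32.9: Q_A = 953.117.
∂Q_A/∂P_B = 1.1P_A = 13.9370.
ε = (∂Q_A/∂P_B)(P_B/Q_A) = 13.9370 × 32.9/953.117 ≈ 0.481.
%ΔQ_A ≈ ε × %ΔP_B = 0.481 × (-10%) = -4.8%.

-4.8%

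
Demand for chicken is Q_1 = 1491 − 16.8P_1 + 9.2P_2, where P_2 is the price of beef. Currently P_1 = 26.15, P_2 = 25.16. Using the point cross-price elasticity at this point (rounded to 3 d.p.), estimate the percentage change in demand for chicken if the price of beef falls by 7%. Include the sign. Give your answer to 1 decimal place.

At P_1 = 26.15, P_2 = 25.16: Q_1 = 1283.152.
∂Q_1/∂P_2 = 9.2.
ε = (∂Q_1/∂P_2)(P_2/Q_1) = 9.2000 × 25.16/1283.152 ≈ 0.180.
%ΔQ_1 ≈ ε × %ΔP_2 = 0.180 × (-7%) = -1.3%.

-1.3%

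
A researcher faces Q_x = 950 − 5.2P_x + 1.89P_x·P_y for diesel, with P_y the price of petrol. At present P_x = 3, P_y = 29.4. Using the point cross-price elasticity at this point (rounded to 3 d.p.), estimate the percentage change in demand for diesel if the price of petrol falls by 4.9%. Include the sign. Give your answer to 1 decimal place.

At P_x = 3, P_y = 29.4: Q_x = 1101.098.
∂Q_x/∂P_y = 1.89P_x = 5.6700.
ε = (∂Q_x/∂P_y)(P_y/Q_x) = 5.6700 × 29.4/1101.098 ≈ 0.151.
%ΔQ_x ≈ ε × %ΔP_y = 0.151 × (-4.9%) = -0.7%.

-0.7%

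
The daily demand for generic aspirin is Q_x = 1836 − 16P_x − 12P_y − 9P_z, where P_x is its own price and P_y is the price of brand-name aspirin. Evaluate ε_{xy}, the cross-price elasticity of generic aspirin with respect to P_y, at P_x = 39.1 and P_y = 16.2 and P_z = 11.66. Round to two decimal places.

-0.21

At P_x = 39.1 and P_y = 16.2 and P_z = 11.66: Q_x = 911.06.
∂Q_x/∂P_y = -12.
ε = (∂Q_x/∂P_y)(P_y/Q_x) = -12 × (16.2/911.06) ≈ -0.21.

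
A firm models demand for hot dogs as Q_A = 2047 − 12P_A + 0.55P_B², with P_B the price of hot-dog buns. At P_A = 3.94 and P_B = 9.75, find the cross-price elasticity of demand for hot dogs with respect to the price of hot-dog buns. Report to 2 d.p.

0.05

At P_A = 3.94 and P_B = 9.75: Q_A = 2052.004.
∂Q_A/∂P_B = 1.1P_B = 1.1(9.75) = 10.7250.
ε = (∂Q_A/∂P_B)(P_B/Q_A) = 10.7250 × (9.75/2052.004) ≈ 0.05.
ε > 0: substitutes.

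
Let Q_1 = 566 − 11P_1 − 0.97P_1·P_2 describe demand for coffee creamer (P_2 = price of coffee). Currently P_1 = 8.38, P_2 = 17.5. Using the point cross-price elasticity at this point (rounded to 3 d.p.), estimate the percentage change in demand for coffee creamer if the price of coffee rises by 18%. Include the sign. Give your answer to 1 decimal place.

At P_1 = 8.38, P_2 = 17.5: Q_1 = 331.569.
∂Q_1/∂P_2 = -0.97P_1 = -8.1286.
ε = (∂Q_1/∂P_2)(P_2/Q_1) = -8.1286 × 17.5/331.569 ≈ -0.429.
%ΔQ_1 ≈ ε × %ΔP_2 = -0.429 × (18%) = -7.7%.

-7.7%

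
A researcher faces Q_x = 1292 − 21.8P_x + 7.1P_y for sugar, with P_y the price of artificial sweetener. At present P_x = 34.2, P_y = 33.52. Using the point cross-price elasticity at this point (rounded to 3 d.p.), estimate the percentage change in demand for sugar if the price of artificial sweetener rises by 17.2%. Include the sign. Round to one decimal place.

At P_x = 34.2, P_y = 33.52: Q_x = 784.432.
∂Q_x/∂P_y = 7.1.
ε = (∂Q_x/∂P_y)(P_y/Q_x) = 7.1000 × 33.52/784.432 ≈ 0.303.
%ΔQ_x ≈ ε × %ΔP_y = 0.303 × (17.2%) = 5.2%.

5.2%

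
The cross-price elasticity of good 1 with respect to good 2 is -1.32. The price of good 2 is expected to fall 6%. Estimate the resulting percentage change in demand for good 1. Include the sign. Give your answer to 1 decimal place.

7.9%

%ΔQ ≈ ε × %ΔP of good 2 = -1.32 × (-6%) = 7.9%.
Demand for good 1 rises by about 7.9%.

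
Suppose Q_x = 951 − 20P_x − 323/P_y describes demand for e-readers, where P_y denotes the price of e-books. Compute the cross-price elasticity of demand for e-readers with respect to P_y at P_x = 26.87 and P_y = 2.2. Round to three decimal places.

0.550

At P_x = 26.87 and P_y = 2.2: Q_x = 266.782.
∂Q_x/∂P_y = 323/P_y² = 66.7355.
ε = (∂Q_x/∂P_y)(P_y/Q_x) = 66.7355 × (2.2/266.782) ≈ 0.550.
ε > 0: substitutes.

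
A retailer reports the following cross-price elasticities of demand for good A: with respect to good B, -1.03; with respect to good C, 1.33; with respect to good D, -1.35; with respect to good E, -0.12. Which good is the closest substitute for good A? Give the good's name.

Substitutes have ε > 0. Among the positive values, 1.33 (good C) is largest.

good C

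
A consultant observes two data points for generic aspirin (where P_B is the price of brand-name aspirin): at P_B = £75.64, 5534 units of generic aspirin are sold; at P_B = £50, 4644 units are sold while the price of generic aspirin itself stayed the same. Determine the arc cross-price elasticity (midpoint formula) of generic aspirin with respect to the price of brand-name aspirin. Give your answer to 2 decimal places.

0.43

ΔQ_A = 4644 − 5534 = -890; ΔP_B = 50 − 75.64 = -25.64.
Midpoints: Q̄_A = 5089.0, P̄_B = 62.82.
ε = (ΔQ_A/Q̄_A)/(ΔP_B/P̄_B) = (-890/5089.0)/(-25.64/62.82) ≈ 0.43.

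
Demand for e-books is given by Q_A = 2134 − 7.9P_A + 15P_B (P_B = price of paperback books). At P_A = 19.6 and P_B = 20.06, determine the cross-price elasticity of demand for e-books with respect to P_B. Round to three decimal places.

0.132

At P_A = 19.6 and P_B = 20.06: Q_A = 2280.06.
∂Q_A/∂P_B = 15.
ε = (∂Q_A/∂P_B)(P_B/Q_A) = 15 × (20.06/2280.06) ≈ 0.132.
Since ε > 0, e-books and paperback books are substitutes.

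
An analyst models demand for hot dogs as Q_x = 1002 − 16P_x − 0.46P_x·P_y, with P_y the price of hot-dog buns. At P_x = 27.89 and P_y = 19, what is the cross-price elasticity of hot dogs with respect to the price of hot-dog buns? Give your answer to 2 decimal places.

-0.78

At P_x = 27.89 and P_y = 19: Q_x = 312.001.
∂Q_x/∂P_y = -0.46P_x = -0.46(27.89) = -12.8294.
ε = (∂Q_x/∂P_y)(P_y/Q_x) = -12.8294 × (19/312.001) ≈ -0.78.
ε < 0: complements.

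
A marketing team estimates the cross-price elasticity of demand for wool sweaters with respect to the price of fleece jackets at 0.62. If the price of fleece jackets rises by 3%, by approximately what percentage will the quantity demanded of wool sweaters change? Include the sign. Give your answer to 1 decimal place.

%ΔQ ≈ ε × %ΔP of fleece jackets = 0.62 × (3%) = 1.9%.

1.9%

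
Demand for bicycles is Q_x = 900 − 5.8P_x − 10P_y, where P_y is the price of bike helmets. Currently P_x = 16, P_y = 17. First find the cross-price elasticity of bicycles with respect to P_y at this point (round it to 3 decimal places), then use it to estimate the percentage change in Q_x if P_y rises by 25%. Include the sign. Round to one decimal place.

At P_x = 16, P_y = 17: Q_x = 637.2.
∂Q_x/∂P_y = -10.
ε = (∂Q_x/∂P_y)(P_y/Q_x) = -10.0000 × 17/637.2 ≈ -0.267.
%ΔQ_x ≈ ε × %ΔP_y = -0.267 × (25%) = -6.7%.

-6.7%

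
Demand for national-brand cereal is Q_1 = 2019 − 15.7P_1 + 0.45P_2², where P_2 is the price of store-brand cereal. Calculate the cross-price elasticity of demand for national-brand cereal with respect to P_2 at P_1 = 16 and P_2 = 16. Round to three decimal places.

0.122

At P_1 = 16 and P_2 = 16: Q_1 = 1883.
∂Q_1/∂P_2 = 0.9P_2 = 0.9(16) = 14.4000.
ε = (∂Q_1/∂P_2)(P_2/Q_1) = 14.4000 × (16/1883) ≈ 0.122.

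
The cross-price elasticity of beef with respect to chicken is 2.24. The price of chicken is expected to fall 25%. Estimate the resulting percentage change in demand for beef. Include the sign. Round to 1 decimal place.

-56.0%

%ΔQ ≈ ε × %ΔP of chicken = 2.24 × (-25%) = -56.0%.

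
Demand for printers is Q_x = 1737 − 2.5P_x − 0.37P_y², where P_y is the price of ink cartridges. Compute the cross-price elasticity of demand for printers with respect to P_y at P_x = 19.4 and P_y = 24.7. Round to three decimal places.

At P_x = 19.4 and P_y = 24.7: Q_x = 1462.767.
∂Q_x/∂P_y = -0.74P_y = -0.74(24.7) = -18.2780.
ε = (∂Q_x/∂P_y)(P_y/Q_x) = -18.2780 × (24.7/1462.767) ≈ -0.309.

-0.309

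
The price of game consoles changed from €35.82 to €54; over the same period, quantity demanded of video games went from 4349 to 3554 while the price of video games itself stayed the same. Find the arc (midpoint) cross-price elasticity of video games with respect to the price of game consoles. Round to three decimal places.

ΔQ_A = 3554 − 4349 = -795; ΔP_B = 54 − 35.82 = 18.18.
Midpoints: Q̄_A = 3951.5, P̄_B = 44.91.
ε = (ΔQ_A/Q̄_A)/(ΔP_B/P̄_B) = (-795/3951.5)/(18.18/44.91) ≈ -0.497.

-0.497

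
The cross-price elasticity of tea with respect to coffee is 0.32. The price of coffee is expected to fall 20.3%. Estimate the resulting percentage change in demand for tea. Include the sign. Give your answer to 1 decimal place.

%ΔQ ≈ ε × %ΔP of coffee = 0.32 × (-20.3%) = -6.5%.

-6.5%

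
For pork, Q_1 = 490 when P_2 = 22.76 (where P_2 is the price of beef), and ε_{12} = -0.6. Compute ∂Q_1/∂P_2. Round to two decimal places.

-12.92

ε = (∂Q_1/∂P_2)·(P_2/Q_1) ⇒ ∂Q_1/∂P_2 = ε·Q_1/P_2 = -0.6 × 490/22.76 ≈ -12.92.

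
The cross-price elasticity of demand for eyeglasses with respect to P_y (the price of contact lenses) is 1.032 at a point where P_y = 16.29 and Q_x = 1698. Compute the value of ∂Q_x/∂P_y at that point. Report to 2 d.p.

ε = (∂Q_x/∂P_y)·(P_y/Q_x) ⇒ ∂Q_x/∂P_y = ε·Q_x/P_y = 1.032 × 1698/16.29 ≈ 107.57.

107.57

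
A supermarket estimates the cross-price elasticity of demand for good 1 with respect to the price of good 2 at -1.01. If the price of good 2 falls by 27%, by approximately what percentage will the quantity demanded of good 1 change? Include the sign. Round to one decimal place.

%ΔQ ≈ ε × %ΔP of good 2 = -1.01 × (-27%) = 27.3%.

27.3%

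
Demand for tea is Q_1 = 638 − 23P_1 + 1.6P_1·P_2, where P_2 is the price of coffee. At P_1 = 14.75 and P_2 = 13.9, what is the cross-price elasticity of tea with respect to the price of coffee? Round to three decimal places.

At P_1 = 14.75 and P_2 = 13.9: Q_1 = 626.79.
∂Q_1/∂P_2 = 1.6P_1 = 1.6(14.75) = 23.6000.
ε = (∂Q_1/∂P_2)(P_2/Q_1) = 23.6000 × (13.9/626.79) ≈ 0.523.
ε > 0: substitutes.

0.523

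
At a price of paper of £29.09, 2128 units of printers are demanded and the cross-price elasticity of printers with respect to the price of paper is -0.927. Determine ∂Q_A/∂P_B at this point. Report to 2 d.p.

-67.81

ε = (∂Q_A/∂P_B)·(P_B/Q_A) ⇒ ∂Q_A/∂P_B = ε·Q_A/P_B = -0.927 × 2128/29.09 ≈ -67.81.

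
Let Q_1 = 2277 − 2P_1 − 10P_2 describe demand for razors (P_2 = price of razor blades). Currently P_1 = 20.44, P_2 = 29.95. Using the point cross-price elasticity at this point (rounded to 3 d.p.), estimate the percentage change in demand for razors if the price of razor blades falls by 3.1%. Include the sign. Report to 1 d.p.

At P_1 = 20.44, P_2 = 29.95: Q_1 = 1936.62.
∂Q_1/∂P_2 = -10.
ε = (∂Q_1/∂P_2)(P_2/Q_1) = -10.0000 × 29.95/1936.62 ≈ -0.155.
%ΔQ_1 ≈ ε × %ΔP_2 = -0.155 × (-3.1%) = 0.5%.

0.5%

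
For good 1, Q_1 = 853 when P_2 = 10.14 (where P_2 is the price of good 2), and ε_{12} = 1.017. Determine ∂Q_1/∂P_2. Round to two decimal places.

85.55

ε = (∂Q_1/∂P_2)·(P_2/Q_1) ⇒ ∂Q_1/∂P_2 = ε·Q_1/P_2 = 1.017 × 853/10.14 ≈ 85.55.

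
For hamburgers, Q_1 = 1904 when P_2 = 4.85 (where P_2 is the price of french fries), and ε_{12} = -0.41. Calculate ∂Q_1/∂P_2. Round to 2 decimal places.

ε = (∂Q_1/∂P_2)·(P_2/Q_1) ⇒ ∂Q_1/∂P_2 = ε·Q_1/P_2 = -0.41 × 1904/4.85 ≈ -160.96.

-160.96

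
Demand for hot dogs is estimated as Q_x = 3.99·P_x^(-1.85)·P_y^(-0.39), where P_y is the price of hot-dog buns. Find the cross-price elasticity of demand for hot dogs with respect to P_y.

In a log-linear (constant-elasticity) demand function, the coefficient on the exponent of P_y is the cross-price elasticity.
ε = -0.39. Negative, so hot dogs and hot-dog buns are complements.

-0.39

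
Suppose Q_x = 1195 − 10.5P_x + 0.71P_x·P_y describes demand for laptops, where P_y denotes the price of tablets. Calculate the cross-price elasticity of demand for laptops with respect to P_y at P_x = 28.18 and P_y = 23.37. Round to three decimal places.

0.342

At P_x = 28.18 and P_y = 23.37: Q_x = 1366.692.
∂Q_x/∂P_y = 0.71P_x = 0.71(28.18) = 20.0078.
ε = (∂Q_x/∂P_y)(P_y/Q_x) = 20.0078 × (23.37/1366.692) ≈ 0.342.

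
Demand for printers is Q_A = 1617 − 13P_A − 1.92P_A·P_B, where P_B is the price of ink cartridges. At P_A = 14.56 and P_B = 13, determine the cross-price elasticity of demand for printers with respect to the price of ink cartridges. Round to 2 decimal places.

At P_A = 14.56 and P_B = 13: Q_A = 1064.302.
∂Q_A/∂P_B = -1.92P_A = -1.92(14.56) = -27.9552.
ε = (∂Q_A/∂P_B)(P_B/Q_A) = -27.9552 × (13/1064.302) ≈ -0.34.

-0.34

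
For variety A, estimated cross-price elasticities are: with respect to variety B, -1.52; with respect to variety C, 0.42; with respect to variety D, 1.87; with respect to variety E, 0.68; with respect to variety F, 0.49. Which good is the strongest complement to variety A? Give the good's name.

Complements have ε < 0. The most negative value is -1.52 (variety B).

variety B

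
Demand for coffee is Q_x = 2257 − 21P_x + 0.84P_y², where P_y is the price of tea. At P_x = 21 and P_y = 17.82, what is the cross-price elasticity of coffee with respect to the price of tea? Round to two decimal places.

0.26

At P_x = 21 and P_y = 17.82: Q_x = 2082.744.
∂Q_x/∂P_y = 1.68P_y = 1.68(17.82) = 29.9376.
ε = (∂Q_x/∂P_y)(P_y/Q_x) = 29.9376 × (17.82/2082.744) ≈ 0.26.
ε > 0: substitutes.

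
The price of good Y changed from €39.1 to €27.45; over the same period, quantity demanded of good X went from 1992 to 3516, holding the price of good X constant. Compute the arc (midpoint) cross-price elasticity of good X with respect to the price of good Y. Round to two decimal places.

-1.58

ΔQ_X = 3516 − 1992 = 1524; ΔP_Y = 27.45 − 39.1 = -11.65.
Midpoints: Q̄_X = 2754.0, P̄_Y = 33.27.
ε = (ΔQ_X/Q̄_X)/(ΔP_Y/P̄_Y) = (1524/2754.0)/(-11.65/33.27) ≈ -1.58.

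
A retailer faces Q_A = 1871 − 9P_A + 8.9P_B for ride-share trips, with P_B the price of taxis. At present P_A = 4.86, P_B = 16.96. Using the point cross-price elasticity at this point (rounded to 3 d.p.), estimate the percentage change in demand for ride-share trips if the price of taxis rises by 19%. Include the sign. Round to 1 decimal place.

1.4%

At P_A = 4.86, P_B = 16.96: Q_A = 1978.204.
∂Q_A/∂P_B = 8.9.
ε = (∂Q_A/∂P_B)(P_B/Q_A) = 8.9000 × 16.96/1978.204 ≈ 0.076.
%ΔQ_A ≈ ε × %ΔP_B = 0.076 × (19%) = 1.4%.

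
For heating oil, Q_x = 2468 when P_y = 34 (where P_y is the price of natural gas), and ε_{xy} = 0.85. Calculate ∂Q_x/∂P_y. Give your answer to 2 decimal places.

ε = (∂Q_x/∂P_y)·(P_y/Q_x) ⇒ ∂Q_x/∂P_y = ε·Q_x/P_y = 0.85 × 2468/34 ≈ 61.70.

61.70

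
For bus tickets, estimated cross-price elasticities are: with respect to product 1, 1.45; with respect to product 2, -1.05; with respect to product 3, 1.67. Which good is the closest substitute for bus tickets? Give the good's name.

product 3

Substitutes have ε > 0. Among the positive values, 1.67 (product 3) is largest.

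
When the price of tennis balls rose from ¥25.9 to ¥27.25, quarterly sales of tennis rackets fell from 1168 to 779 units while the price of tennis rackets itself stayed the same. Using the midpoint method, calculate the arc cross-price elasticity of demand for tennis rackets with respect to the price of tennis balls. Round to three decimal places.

-7.866

ΔQ_A = 779 − 1168 = -389; ΔP_B = 27.25 − 25.9 = 1.35.
Midpoints: Q̄_A = 973.5, P̄_B = 26.57.
ε = (ΔQ_A/Q̄_A)/(ΔP_B/P̄_B) = (-389/973.5)/(1.35/26.57) ≈ -7.866.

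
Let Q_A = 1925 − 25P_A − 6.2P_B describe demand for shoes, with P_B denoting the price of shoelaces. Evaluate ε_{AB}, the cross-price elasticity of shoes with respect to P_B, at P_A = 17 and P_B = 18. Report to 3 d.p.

-0.080

At P_A = 17 and P_B = 18: Q_A = 1388.4.
∂Q_A/∂P_B = -6.2.
ε = (∂Q_A/∂P_B)(P_B/Q_A) = -6.2 × (18/1388.4) ≈ -0.080.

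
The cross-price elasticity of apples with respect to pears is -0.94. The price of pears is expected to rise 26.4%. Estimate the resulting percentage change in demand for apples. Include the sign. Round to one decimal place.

%ΔQ ≈ ε × %ΔP of pears = -0.94 × (26.4%) = -24.8%.

-24.8%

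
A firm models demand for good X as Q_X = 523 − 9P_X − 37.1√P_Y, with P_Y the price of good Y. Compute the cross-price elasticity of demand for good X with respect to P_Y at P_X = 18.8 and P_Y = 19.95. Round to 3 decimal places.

-0.441

At P_X = 18.8 and P_Y = 19.95: Q_X = 188.091.
∂Q_X/∂P_Y = -37.1/(2√P_Y) = -37.1/(2√19.95) = -4.1531.
ε = (∂Q_X/∂P_Y)(P_Y/Q_X) = -4.1531 × (19.95/188.091) ≈ -0.441.
ε < 0: complements.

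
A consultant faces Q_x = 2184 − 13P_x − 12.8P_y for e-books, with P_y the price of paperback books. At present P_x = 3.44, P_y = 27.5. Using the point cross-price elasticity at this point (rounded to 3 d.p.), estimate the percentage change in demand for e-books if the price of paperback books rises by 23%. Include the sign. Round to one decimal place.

At P_x = 3.44, P_y = 27.5: Q_x = 1787.28.
∂Q_x/∂P_y = -12.8.
ε = (∂Q_x/∂P_y)(P_y/Q_x) = -12.8000 × 27.5/1787.28 ≈ -0.197.
%ΔQ_x ≈ ε × %ΔP_y = -0.197 × (23%) = -4.5%.

-4.5%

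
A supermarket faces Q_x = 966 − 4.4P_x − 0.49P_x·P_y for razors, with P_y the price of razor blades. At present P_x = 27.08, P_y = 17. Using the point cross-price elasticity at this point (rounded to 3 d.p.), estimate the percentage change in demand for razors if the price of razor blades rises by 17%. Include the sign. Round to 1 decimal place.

At P_x = 27.08, P_y = 17: Q_x = 621.272.
∂Q_x/∂P_y = -0.49P_x = -13.2692.
ε = (∂Q_x/∂P_y)(P_y/Q_x) = -13.2692 × 17/621.272 ≈ -0.363.
%ΔQ_x ≈ ε × %ΔP_y = -0.363 × (17%) = -6.2%.

-6.2%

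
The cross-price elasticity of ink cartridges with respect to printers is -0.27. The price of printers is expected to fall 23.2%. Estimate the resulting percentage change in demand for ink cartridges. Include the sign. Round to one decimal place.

%ΔQ ≈ ε × %ΔP of printers = -0.27 × (-23.2%) = 6.3%.
Demand for ink cartridges rises by about 6.3%.

6.3%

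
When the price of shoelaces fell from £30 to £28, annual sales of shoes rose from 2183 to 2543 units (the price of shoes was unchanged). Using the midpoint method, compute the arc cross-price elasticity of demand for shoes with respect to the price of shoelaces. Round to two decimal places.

ΔQ_A = 2543 − 2183 = 360; ΔP_B = 28 − 30 = -2.
Midpoints: Q̄_A = 2363.0, P̄_B = 29.00.
ε = (ΔQ_A/Q̄_A)/(ΔP_B/P̄_B) = (360/2363.0)/(-2/29.00) ≈ -2.21.

-2.21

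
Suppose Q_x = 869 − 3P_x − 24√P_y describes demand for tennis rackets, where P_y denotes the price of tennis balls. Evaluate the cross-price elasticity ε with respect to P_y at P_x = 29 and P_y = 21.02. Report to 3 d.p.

-0.082

At P_x = 29 and P_y = 21.02: Q_x = 671.966.
∂Q_x/∂P_y = -24/(2√P_y) = -24/(2√21.02) = -2.6174.
ε = (∂Q_x/∂P_y)(P_y/Q_x) = -2.6174 × (21.02/671.966) ≈ -0.082.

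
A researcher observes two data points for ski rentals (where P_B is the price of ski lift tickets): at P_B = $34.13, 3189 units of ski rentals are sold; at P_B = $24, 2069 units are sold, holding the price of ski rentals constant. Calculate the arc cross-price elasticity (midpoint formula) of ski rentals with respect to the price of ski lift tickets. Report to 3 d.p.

ΔQ_A = 2069 − 3189 = -1120; ΔP_B = 24 − 34.13 = -10.13.
Midpoints: Q̄_A = 2629.0, P̄_B = 29.07.
ε = (ΔQ_A/Q̄_A)/(ΔP_B/P̄_B) = (-1120/2629.0)/(-10.13/29.07) ≈ 1.222.

1.222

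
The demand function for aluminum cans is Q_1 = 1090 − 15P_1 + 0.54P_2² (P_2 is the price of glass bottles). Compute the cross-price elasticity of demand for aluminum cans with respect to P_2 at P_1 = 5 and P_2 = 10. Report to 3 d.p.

0.101

At P_1 = 5 and P_2 = 10: Q_1 = 1069.
∂Q_1/∂P_2 = 1.08P_2 = 1.08(10) = 10.8000.
ε = (∂Q_1/∂P_2)(P_2/Q_1) = 10.8000 × (10/1069) ≈ 0.101.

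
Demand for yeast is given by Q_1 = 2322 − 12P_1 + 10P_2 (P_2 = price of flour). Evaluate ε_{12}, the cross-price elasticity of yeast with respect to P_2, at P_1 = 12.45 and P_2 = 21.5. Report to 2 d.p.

At P_1 = 12.45 and P_2 = 21.5: Q_1 = 2387.6.
∂Q_1/∂P_2 = 10.
ε = (∂Q_1/∂P_2)(P_2/Q_1) = 10 × (21.5/2387.6) ≈ 0.09.

0.09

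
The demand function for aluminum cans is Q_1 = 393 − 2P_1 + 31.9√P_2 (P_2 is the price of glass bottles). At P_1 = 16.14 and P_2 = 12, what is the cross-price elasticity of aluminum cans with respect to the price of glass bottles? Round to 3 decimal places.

0.117

At P_1 = 16.14 and P_2 = 12: Q_1 = 471.225.
∂Q_1/∂P_2 = 31.9/(2√P_2) = 31.9/(2√12) = 4.6044.
ε = (∂Q_1/∂P_2)(P_2/Q_1) = 4.6044 × (12/471.225) ≈ 0.117.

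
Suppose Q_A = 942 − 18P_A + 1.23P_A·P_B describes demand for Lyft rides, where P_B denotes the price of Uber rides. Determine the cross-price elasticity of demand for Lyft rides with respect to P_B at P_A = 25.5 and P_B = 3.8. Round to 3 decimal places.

At P_A = 25.5 and P_B = 3.8: Q_A = 602.187.
∂Q_A/∂P_B = 1.23P_A = 1.23(25.5) = 31.3650.
ε = (∂Q_A/∂P_B)(P_B/Q_A) = 31.3650 × (3.8/602.187) ≈ 0.198.

0.198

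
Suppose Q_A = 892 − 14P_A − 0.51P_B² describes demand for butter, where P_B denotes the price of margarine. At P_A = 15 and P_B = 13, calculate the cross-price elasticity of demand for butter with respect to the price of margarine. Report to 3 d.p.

At P_A = 15 and P_B = 13: Q_A = 595.81.
∂Q_A/∂P_B = -1.02P_B = -1.02(13) = -13.2600.
ε = (∂Q_A/∂P_B)(P_B/Q_A) = -13.2600 × (13/595.81) ≈ -0.289.

-0.289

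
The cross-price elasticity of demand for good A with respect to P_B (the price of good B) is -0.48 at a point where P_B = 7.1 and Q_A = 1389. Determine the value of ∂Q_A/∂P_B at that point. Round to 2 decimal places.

ε = (∂Q_A/∂P_B)·(P_B/Q_A) ⇒ ∂Q_A/∂P_B = ε·Q_A/P_B = -0.48 × 1389/7.1 ≈ -93.90.

-93.90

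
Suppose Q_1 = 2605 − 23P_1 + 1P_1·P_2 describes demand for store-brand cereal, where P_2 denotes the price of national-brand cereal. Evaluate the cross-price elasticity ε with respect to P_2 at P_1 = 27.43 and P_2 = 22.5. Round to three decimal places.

0.238

At P_1 = 27.43 and P_2 = 22.5: Q_1 = 2591.285.
∂Q_1/∂P_2 = 1P_1 = 1(27.43) = 27.4300.
ε = (∂Q_1/∂P_2)(P_2/Q_1) = 27.4300 × (22.5/2591.285) ≈ 0.238.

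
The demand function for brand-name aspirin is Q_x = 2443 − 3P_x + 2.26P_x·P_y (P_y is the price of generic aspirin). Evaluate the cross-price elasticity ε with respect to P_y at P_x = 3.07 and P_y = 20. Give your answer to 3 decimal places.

At P_x = 3.07 and P_y = 20: Q_x = 2572.554.
∂Q_x/∂P_y = 2.26P_x = 2.26(3.07) = 6.9382.
ε = (∂Q_x/∂P_y)(P_y/Q_x) = 6.9382 × (20/2572.554) ≈ 0.054.

0.054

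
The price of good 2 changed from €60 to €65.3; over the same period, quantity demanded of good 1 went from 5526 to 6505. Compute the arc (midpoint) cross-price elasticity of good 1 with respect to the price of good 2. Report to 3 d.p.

ΔQ_1 = 6505 − 5526 = 979; ΔP_2 = 65.3 − 60 = 5.3.
Midpoints: Q̄_1 = 6015.5, P̄_2 = 62.65.
ε = (ΔQ_1/Q̄_1)/(ΔP_2/P̄_2) = (979/6015.5)/(5.3/62.65) ≈ 1.924.
ε > 0: good 1 and good 2 are substitutes.

1.924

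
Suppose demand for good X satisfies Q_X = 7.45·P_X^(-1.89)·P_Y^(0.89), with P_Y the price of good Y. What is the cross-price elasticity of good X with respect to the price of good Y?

0.89

In a log-linear (constant-elasticity) demand function, the coefficient on the exponent of P_Y is the cross-price elasticity.
ε = 0.89. Positive, so good X and good Y are substitutes.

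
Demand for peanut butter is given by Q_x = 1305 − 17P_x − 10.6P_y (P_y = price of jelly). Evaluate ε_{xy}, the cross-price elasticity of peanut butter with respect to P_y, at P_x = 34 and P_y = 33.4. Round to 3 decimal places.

At P_x = 34 and P_y = 33.4: Q_x = 372.96.
∂Q_x/∂P_y = -10.6.
ε = (∂Q_x/∂P_y)(P_y/Q_x) = -10.6 × (33.4/372.96) ≈ -0.949.

-0.949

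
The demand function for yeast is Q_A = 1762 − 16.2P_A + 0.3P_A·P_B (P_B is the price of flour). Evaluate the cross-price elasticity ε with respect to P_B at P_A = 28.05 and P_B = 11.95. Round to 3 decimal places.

At P_A = 28.05 and P_B = 11.95: Q_A = 1408.149.
∂Q_A/∂P_B = 0.3P_A = 0.3(28.05) = 8.4150.
ε = (∂Q_A/∂P_B)(P_B/Q_A) = 8.4150 × (11.95/1408.149) ≈ 0.071.
ε > 0: substitutes.

0.071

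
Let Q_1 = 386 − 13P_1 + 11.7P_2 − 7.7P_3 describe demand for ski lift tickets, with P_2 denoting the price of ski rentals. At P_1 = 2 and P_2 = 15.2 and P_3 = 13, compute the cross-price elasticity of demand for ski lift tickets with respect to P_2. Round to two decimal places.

At P_1 = 2 and P_2 = 15.2 and P_3 = 13: Q_1 = 437.74.
∂Q_1/∂P_2 = 11.7.
ε = (∂Q_1/∂P_2)(P_2/Q_1) = 11.7 × (15.2/437.74) ≈ 0.41.
Since ε > 0, ski lift tickets and ski rentals are substitutes.

0.41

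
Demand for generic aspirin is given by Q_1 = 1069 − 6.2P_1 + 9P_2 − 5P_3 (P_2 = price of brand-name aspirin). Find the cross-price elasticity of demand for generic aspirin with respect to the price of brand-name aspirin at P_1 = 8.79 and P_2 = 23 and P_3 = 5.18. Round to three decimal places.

0.173

At P_1 = 8.79 and P_2 = 23 and P_3 = 5.18: Q_1 = 1195.602.
∂Q_1/∂P_2 = 9.
ε = (∂Q_1/∂P_2)(P_2/Q_1) = 9 × (23/1195.602) ≈ 0.173.
Since ε > 0, generic aspirin and brand-name aspirin are substitutes.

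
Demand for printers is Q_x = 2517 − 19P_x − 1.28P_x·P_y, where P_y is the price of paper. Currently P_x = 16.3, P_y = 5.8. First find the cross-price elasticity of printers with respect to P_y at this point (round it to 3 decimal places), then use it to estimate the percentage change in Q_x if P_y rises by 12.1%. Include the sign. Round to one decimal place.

-0.7%

At P_x = 16.3, P_y = 5.8: Q_x = 2086.289.
∂Q_x/∂P_y = -1.28P_x = -20.8640.
ε = (∂Q_x/∂P_y)(P_y/Q_x) = -20.8640 × 5.8/2086.289 ≈ -0.058.
%ΔQ_x ≈ ε × %ΔP_y = -0.058 × (12.1%) = -0.7%.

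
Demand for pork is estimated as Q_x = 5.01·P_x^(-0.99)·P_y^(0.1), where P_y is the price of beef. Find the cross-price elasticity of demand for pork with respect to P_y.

0.10

In a log-linear (constant-elasticity) demand function, the coefficient on the exponent of P_y is the cross-price elasticity.
ε = 0.10. Positive, so pork and beef are substitutes.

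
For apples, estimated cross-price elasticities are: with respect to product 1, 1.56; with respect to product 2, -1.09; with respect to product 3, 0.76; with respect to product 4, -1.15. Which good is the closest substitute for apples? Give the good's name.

Substitutes have ε > 0. Among the positive values, 1.56 (product 1) is largest.

product 1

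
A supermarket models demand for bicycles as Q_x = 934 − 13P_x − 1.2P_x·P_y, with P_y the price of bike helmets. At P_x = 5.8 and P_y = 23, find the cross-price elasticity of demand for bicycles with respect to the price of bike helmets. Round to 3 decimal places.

At P_x = 5.8 and P_y = 23: Q_x = 698.52.
∂Q_x/∂P_y = -1.2P_x = -1.2(5.8) = -6.9600.
ε = (∂Q_x/∂P_y)(P_y/Q_x) = -6.9600 × (23/698.52) ≈ -0.229.
ε < 0: complements.

-0.229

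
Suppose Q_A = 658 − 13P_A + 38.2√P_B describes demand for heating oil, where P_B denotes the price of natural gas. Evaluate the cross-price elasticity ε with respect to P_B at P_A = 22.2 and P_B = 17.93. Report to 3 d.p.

At P_A = 22.2 and P_B = 17.93: Q_A = 531.153.
∂Q_A/∂P_B = 38.2/(2√P_B) = 38.2/(2√17.93) = 4.5107.
ε = (∂Q_A/∂P_B)(P_B/Q_A) = 4.5107 × (17.93/531.153) ≈ 0.152.

0.152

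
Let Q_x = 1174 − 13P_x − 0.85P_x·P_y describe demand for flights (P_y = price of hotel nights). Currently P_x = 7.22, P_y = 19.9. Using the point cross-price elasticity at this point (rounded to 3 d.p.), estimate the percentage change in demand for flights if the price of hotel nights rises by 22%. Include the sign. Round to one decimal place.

At P_x = 7.22, P_y = 19.9: Q_x = 958.014.
∂Q_x/∂P_y = -0.85P_x = -6.1370.
ε = (∂Q_x/∂P_y)(P_y/Q_x) = -6.1370 × 19.9/958.014 ≈ -0.127.
%ΔQ_x ≈ ε × %ΔP_y = -0.127 × (22%) = -2.8%.

-2.8%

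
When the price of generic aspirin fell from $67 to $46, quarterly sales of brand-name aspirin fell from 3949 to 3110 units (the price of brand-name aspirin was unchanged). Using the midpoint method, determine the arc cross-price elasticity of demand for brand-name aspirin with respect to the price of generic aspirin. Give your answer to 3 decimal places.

0.640

ΔQ_A = 3110 − 3949 = -839; ΔP_B = 46 − 67 = -21.
Midpoints: Q̄_A = 3529.5, P̄_B = 56.50.
ε = (ΔQ_A/Q̄_A)/(ΔP_B/P̄_B) = (-839/3529.5)/(-21/56.50) ≈ 0.640.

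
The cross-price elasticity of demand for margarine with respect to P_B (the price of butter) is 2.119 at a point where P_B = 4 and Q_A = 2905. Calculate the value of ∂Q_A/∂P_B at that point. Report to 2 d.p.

1538.92

ε = (∂Q_A/∂P_B)·(P_B/Q_A) ⇒ ∂Q_A/∂P_B = ε·Q_A/P_B = 2.119 × 2905/4 ≈ 1538.92.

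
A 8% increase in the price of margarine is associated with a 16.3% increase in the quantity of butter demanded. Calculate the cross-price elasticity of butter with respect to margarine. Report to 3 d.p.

ε = (%ΔQ of butter) / (%ΔP of margarine) = (16.3%) / (8%) ≈ 2.038.

2.038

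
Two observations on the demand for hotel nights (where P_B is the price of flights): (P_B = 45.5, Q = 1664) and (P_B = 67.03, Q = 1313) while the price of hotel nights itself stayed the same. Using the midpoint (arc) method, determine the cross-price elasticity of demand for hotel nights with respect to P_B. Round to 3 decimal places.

ΔQ_A = 1313 − 1664 = -351; ΔP_B = 67.03 − 45.5 = 21.53.
Midpoints: Q̄_A = 1488.5, P̄_B = 56.27.
ε = (ΔQ_A/Q̄_A)/(ΔP_B/P̄_B) = (-351/1488.5)/(21.53/56.27) ≈ -0.616.

-0.616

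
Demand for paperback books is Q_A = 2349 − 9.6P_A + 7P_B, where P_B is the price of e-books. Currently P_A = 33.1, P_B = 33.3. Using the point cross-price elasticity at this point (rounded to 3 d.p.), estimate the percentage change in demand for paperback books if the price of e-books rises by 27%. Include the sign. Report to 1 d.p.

At P_A = 33.1, P_B = 33.3: Q_A = 2264.34.
∂Q_A/∂P_B = 7.
ε = (∂Q_A/∂P_B)(P_B/Q_A) = 7.0000 × 33.3/2264.34 ≈ 0.103.
%ΔQ_A ≈ ε × %ΔP_B = 0.103 × (27%) = 2.8%.

2.8%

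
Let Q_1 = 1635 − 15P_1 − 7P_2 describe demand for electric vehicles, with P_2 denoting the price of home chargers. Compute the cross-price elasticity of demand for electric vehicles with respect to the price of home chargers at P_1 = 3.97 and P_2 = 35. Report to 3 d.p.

-0.184

At P_1 = 3.97 and P_2 = 35: Q_1 = 1330.45.
∂Q_1/∂P_2 = -7.
ε = (∂Q_1/∂P_2)(P_2/Q_1) = -7 × (35/1330.45) ≈ -0.184.
Since ε < 0, electric vehicles and home chargers are complements.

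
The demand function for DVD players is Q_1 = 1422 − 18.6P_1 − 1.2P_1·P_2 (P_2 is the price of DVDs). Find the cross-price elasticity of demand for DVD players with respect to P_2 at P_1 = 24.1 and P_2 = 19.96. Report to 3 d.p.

At P_1 = 24.1 and P_2 = 19.96: Q_1 = 396.497.
∂Q_1/∂P_2 = -1.2P_1 = -1.2(24.1) = -28.9200.
ε = (∂Q_1/∂P_2)(P_2/Q_1) = -28.9200 × (19.96/396.497) ≈ -1.456.
ε < 0: complements.

-1.456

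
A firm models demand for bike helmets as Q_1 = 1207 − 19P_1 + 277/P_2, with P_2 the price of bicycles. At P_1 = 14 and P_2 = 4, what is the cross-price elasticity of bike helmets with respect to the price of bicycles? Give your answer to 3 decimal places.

At P_1 = 14 and P_2 = 4: Q_1 = 1010.25.
∂Q_1/∂P_2 = −277/P_2² = -17.3125.
ε = (∂Q_1/∂P_2)(P_2/Q_1) = -17.3125 × (4/1010.25) ≈ -0.069.

-0.069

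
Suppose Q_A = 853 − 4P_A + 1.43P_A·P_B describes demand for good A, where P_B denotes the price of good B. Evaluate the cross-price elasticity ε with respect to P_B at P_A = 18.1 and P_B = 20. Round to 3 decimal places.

At P_A = 18.1 and P_B = 20: Q_A = 1298.26.
∂Q_A/∂P_B = 1.43P_A = 1.43(18.1) = 25.8830.
ε = (∂Q_A/∂P_B)(P_B/Q_A) = 25.8830 × (20/1298.26) ≈ 0.399.
ε > 0: substitutes.

0.399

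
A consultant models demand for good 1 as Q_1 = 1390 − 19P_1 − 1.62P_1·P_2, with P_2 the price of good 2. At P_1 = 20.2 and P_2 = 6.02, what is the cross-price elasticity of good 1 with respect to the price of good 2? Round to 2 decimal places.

-0.24

At P_1 = 20.2 and P_2 = 6.02: Q_1 = 809.202.
∂Q_1/∂P_2 = -1.62P_1 = -1.62(20.2) = -32.7240.
ε = (∂Q_1/∂P_2)(P_2/Q_1) = -32.7240 × (6.02/809.202) ≈ -0.24.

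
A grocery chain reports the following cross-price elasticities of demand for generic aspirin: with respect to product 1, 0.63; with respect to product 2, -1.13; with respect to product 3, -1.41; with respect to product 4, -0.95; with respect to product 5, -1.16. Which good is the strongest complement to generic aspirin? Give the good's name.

product 3

Complements have ε < 0. The most negative value is -1.41 (product 3).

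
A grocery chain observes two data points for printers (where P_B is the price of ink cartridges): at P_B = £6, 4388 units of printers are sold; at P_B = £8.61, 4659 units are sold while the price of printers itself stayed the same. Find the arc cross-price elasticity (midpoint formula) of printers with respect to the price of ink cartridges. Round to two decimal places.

ΔQ_A = 4659 − 4388 = 271; ΔP_B = 8.61 − 6 = 2.61.
Midpoints: Q̄_A = 4523.5, P̄_B = 7.30.
ε = (ΔQ_A/Q̄_A)/(ΔP_B/P̄_B) = (271/4523.5)/(2.61/7.30) ≈ 0.17.

0.17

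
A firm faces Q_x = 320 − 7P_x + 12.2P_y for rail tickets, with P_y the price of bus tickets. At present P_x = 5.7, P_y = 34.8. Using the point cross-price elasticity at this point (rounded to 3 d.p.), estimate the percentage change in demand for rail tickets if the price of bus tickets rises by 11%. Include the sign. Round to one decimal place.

6.6%

At P_x = 5.7, P_y = 34.8: Q_x = 704.66.
∂Q_x/∂P_y = 12.2.
ε = (∂Q_x/∂P_y)(P_y/Q_x) = 12.2000 × 34.8/704.66 ≈ 0.603.
%ΔQ_x ≈ ε × %ΔP_y = 0.603 × (11%) = 6.6%.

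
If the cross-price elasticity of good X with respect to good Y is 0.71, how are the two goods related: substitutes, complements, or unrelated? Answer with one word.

ε = 0.71 > 0, so a higher price of good Y raises demand for good X: substitutes.

substitutes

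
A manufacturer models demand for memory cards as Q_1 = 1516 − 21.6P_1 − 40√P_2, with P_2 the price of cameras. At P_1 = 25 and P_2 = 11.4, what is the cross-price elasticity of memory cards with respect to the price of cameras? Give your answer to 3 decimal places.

At P_1 = 25 and P_2 = 11.4: Q_1 = 840.944.
∂Q_1/∂P_2 = -40/(2√P_2) = -40/(2√11.4) = -5.9235.
ε = (∂Q_1/∂P_2)(P_2/Q_1) = -5.9235 × (11.4/840.944) ≈ -0.080.

-0.080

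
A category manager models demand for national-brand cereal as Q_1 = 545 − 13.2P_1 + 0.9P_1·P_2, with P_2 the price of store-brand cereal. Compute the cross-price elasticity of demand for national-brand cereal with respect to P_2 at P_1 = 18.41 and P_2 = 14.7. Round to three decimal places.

At P_1 = 18.41 and P_2 = 14.7: Q_1 = 545.552.
∂Q_1/∂P_2 = 0.9P_1 = 0.9(18.41) = 16.5690.
ε = (∂Q_1/∂P_2)(P_2/Q_1) = 16.5690 × (14.7/545.552) ≈ 0.446.
ε > 0: substitutes.

0.446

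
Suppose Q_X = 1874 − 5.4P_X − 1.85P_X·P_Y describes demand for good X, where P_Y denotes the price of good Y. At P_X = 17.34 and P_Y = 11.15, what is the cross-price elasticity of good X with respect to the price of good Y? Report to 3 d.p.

-0.251

At P_X = 17.34 and P_Y = 11.15: Q_X = 1422.683.
∂Q_X/∂P_Y = -1.85P_X = -1.85(17.34) = -32.0790.
ε = (∂Q_X/∂P_Y)(P_Y/Q_X) = -32.0790 × (11.15/1422.683) ≈ -0.251.
ε < 0: complements.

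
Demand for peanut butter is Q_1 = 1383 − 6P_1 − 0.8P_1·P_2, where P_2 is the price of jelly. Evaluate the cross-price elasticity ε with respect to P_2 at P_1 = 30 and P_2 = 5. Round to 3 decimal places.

At P_1 = 30 and P_2 = 5: Q_1 = 1083.
∂Q_1/∂P_2 = -0.8P_1 = -0.8(30) = -24.0000.
ε = (∂Q_1/∂P_2)(P_2/Q_1) = -24.0000 × (5/1083) ≈ -0.111.
ε < 0: complements.

-0.111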